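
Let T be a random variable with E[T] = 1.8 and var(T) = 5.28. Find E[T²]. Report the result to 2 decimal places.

8.52

E[T²] = var(T) + (E[T])² = 5.28 + (1.8)² = 8.52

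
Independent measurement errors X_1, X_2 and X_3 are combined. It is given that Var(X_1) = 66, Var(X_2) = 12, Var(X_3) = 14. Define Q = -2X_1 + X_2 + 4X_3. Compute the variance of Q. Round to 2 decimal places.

500.00

By independence, Var(Q) = (-2)²Var(X_1) + (1)²Var(X_2) + (4)²Var(X_3)
= (-2)²·66 + (1)²·12 + (4)²·14 = 500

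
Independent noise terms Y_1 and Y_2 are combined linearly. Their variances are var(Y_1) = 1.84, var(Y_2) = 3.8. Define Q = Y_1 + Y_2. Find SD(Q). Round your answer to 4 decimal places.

2.3749

By independence, var(Q) = (1)²var(Y_1) + (1)²var(Y_2)
= (1)²·1.84 + (1)²·3.8 = 5.64
SD(Q) = √5.64 ≈ 2.3749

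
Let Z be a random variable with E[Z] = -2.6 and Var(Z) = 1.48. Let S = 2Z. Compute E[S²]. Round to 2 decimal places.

32.96

E[2Z] = 2·-2.6 = -5.2
Var(2Z) = (2)²·1.48 = 5.92
E[S²] = Var(S) + (E[S])² = 5.92 + (-5.2)² = 32.96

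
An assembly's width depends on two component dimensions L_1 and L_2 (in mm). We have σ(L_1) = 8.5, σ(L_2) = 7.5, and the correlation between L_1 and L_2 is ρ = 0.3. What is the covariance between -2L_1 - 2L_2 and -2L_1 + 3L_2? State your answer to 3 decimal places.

-86.750

Var(L_1) = (8.5)² = 72.25;  Var(L_2) = (7.5)² = 56.25
cov(L_1,L_2) = ρ·σ(L_1)·σ(L_2) = 0.3·8.5·7.5 = 19.125
cov(-2L_1 - 2L_2, -2L_1 + 3L_2) = (-2)(-2)Var(L_1) + (-2)(3)Var(L_2) + [(-2)(3) + (-2)(-2)]cov(L_1,L_2)
= 4·72.25 + -6·56.25 + -2·19.125 = -86.75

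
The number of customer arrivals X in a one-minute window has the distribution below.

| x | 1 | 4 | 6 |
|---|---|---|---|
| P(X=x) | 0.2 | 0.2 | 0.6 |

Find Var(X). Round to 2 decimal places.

3.84

E[X] = (1)(0.2) + (4)(0.2) + (6)(0.6) = 4.6
E[X²] = (1)²(0.2) + (4)²(0.2) + (6)²(0.6) = 25
Var(X) = E[X²] − (E[X])² = 25 − (4.6)² = 3.84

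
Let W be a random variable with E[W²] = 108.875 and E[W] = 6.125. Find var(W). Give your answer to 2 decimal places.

var(W) = 108.875 − (6.125)² = 71.359375

71.36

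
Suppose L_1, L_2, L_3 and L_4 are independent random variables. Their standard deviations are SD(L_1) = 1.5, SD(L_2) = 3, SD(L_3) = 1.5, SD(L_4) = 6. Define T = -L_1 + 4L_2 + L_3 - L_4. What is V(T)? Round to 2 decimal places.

184.50

V(L_1) = 2.25, V(L_2) = 9, V(L_3) = 2.25, V(L_4) = 36
By independence, V(T) = (-1)²V(L_1) + (4)²V(L_2) + (1)²V(L_3) + (-1)²V(L_4)
= (-1)²·2.25 + (4)²·9 + (1)²·2.25 + (-1)²·36 = 184.5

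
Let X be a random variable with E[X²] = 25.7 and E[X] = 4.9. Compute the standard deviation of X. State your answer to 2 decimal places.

Var(X) = 25.7 − (4.9)² = 1.69
sd(X) = √1.69 ≈ 1.30

1.30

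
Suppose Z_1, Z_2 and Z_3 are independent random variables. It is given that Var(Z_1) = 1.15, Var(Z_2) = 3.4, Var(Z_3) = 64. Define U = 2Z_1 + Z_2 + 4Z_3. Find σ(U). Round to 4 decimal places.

By independence, Var(U) = (2)²Var(Z_1) + (1)²Var(Z_2) + (4)²Var(Z_3)
= (2)²·1.15 + (1)²·3.4 + (4)²·64 = 1032
σ(U) = √1032 ≈ 32.1248

32.1248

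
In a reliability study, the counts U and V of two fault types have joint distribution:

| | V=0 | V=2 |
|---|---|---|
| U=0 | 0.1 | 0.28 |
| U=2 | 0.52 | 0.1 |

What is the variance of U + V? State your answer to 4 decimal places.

0.8000

E[U] = 1.24,  E[V] = 0.76,  E[UV] = 0.4
Var(U) = 2.48 − (1.24)² = 0.9424;  Var(V) = 1.52 − (0.76)² = 0.9424
Cov(U,V) = 0.4 − (1.24)(0.76) = -0.5424
Var(U + V) = (1)²·0.9424 + (1)²·0.9424 + 2·(1)·(1)·-0.5424 = 0.8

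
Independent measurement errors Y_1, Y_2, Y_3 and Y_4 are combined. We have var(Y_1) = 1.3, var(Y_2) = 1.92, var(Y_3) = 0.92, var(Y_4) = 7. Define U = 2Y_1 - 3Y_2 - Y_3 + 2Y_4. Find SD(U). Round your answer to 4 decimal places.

By independence, var(U) = (2)²var(Y_1) + (-3)²var(Y_2) + (-1)²var(Y_3) + (2)²var(Y_4)
= (2)²·1.3 + (-3)²·1.92 + (-1)²·0.92 + (2)²·7 = 51.4
SD(U) = √51.4 ≈ 7.1694

7.1694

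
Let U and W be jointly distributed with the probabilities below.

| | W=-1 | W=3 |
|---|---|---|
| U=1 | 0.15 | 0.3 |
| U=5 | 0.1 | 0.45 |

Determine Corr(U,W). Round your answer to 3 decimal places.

E[U] = 3.2,  E[W] = 2
E[UW] = 7
Cov(U,W) = E[UW] − E[U]E[W] = 7 − (3.2)(2) = 0.6
V(U) = 3.96,  V(W) = 3
ρ = 0.6 / √(3.96·3) ≈ 0.174

0.174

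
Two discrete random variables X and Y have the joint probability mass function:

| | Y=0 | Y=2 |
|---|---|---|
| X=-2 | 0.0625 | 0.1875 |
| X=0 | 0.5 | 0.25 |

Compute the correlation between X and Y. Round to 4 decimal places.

E[X] = -0.5,  E[Y] = 0.875
E[XY] = -0.75
Cov(X,Y) = E[XY] − E[X]E[Y] = -0.75 − (-0.5)(0.875) = -0.3125
Var(X) = 0.75,  Var(Y) = 0.984375
ρ = -0.3125 / √(0.75·0.984375) ≈ -0.3637

-0.3637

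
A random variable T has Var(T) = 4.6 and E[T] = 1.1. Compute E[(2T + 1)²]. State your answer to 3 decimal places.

28.640

E[2T + 1] = 2·1.1 + 1 = 3.2
Var(2T + 1) = (2)²·4.6 = 18.4
E[(2T + 1)²] = Var((2T + 1)) + (E[(2T + 1)])² = 18.4 + (3.2)² = 28.64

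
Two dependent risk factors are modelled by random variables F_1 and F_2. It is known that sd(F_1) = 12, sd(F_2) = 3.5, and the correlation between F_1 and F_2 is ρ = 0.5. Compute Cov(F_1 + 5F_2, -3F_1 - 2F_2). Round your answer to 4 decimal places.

-911.5000

var(F_1) = (12)² = 144;  var(F_2) = (3.5)² = 12.25
Cov(F_1,F_2) = ρ·sd(F_1)·sd(F_2) = 0.5·12·3.5 = 21
Cov(F_1 + 5F_2, -3F_1 - 2F_2) = (1)(-3)var(F_1) + (5)(-2)var(F_2) + [(1)(-2) + (5)(-3)]Cov(F_1,F_2)
= -3·144 + -10·12.25 + -17·21 = -911.5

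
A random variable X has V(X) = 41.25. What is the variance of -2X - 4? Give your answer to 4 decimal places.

165.0000

V(-2X - 4) = (-2)²·V(X) = 4·41.25 = 165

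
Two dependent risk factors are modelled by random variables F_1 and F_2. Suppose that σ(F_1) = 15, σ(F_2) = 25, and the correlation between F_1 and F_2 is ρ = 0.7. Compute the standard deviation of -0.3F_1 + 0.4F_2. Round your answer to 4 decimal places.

7.5664

Var(F_1) = (15)² = 225;  Var(F_2) = (25)² = 625
Cov(F_1,F_2) = ρ·σ(F_1)·σ(F_2) = 0.7·15·25 = 262.5
Var(-0.3F_1 + 0.4F_2) = (-0.3)²·Var(F_1) + (0.4)²·Var(F_2) + 2·(-0.3)·(0.4)·Cov(F_1,F_2)
= 0.09·225 + 0.16·625 + -0.24·262.5 = 57.25
σ(-0.3F_1 + 0.4F_2) = √57.25 ≈ 7.5664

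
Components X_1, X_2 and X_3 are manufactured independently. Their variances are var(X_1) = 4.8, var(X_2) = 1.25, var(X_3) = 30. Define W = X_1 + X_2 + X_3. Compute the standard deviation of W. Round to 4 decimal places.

6.0042

By independence, var(W) = (1)²var(X_1) + (1)²var(X_2) + (1)²var(X_3)
= (1)²·4.8 + (1)²·1.25 + (1)²·30 = 36.05
σ(W) = √36.05 ≈ 6.0042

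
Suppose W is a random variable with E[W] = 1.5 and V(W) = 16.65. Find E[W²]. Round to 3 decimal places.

18.900

E[W²] = V(W) + (E[W])² = 16.65 + (1.5)² = 18.9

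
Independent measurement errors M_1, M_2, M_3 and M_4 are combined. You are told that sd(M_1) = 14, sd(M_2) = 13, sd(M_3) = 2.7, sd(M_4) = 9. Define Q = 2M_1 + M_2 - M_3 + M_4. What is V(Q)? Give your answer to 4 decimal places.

1041.2900

V(M_1) = 196, V(M_2) = 169, V(M_3) = 7.29, V(M_4) = 81
By independence, V(Q) = (2)²V(M_1) + (1)²V(M_2) + (-1)²V(M_3) + (1)²V(M_4)
= (2)²·196 + (1)²·169 + (-1)²·7.29 + (1)²·81 = 1041.29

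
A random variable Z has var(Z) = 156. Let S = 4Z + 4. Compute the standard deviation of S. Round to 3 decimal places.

var(4Z + 4) = (4)²·156 = 2496
sd(S) = √2496 ≈ 49.960

49.960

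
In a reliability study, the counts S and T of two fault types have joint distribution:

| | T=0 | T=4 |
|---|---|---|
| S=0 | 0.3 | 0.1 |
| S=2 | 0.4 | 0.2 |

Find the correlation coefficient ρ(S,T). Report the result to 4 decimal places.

0.0891

E[S] = 1.2,  E[T] = 1.2
E[ST] = 1.6
Cov(S,T) = E[ST] − E[S]E[T] = 1.6 − (1.2)(1.2) = 0.16
Var(S) = 0.96,  Var(T) = 3.36
ρ = 0.16 / √(0.96·3.36) ≈ 0.0891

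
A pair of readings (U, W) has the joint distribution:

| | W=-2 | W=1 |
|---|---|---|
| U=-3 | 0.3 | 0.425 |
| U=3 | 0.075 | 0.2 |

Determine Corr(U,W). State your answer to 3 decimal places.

E[U] = -1.35,  E[W] = -0.125
E[UW] = 0.675
Cov(U,W) = E[UW] − E[U]E[W] = 0.675 − (-1.35)(-0.125) = 0.50625
Var(U) = 7.1775,  Var(W) = 2.109375
ρ = 0.50625 / √(7.1775·2.109375) ≈ 0.130

0.130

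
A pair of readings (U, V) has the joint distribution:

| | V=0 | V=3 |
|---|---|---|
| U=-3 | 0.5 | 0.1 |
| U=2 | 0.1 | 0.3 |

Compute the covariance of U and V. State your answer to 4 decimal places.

E[U] = -1,  E[V] = 1.2
E[UV] = 0.9
Cov(U,V) = E[UV] − E[U]E[V] = 0.9 − (-1)(1.2) = 2.1

2.1000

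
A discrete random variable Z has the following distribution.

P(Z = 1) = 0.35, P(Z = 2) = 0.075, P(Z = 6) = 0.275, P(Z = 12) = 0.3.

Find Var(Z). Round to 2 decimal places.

20.69

E[Z] = (1)(0.35) + (2)(0.075) + (6)(0.275) + (12)(0.3) = 5.75
E[Z²] = (1)²(0.35) + (2)²(0.075) + (6)²(0.275) + (12)²(0.3) = 53.75
Var(Z) = E[Z²] − (E[Z])² = 53.75 − (5.75)² = 20.6875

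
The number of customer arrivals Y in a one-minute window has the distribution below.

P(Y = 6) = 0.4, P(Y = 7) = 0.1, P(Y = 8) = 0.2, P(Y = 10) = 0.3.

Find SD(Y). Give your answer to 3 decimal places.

E[Y] = (6)(0.4) + (7)(0.1) + (8)(0.2) + (10)(0.3) = 7.7
E[Y²] = (6)²(0.4) + (7)²(0.1) + (8)²(0.2) + (10)²(0.3) = 62.1
Var(Y) = E[Y²] − (E[Y])² = 62.1 − (7.7)² = 2.81
SD(Y) = √2.81 ≈ 1.676

1.676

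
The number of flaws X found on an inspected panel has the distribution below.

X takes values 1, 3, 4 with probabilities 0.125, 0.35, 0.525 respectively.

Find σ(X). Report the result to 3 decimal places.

0.974

E[X] = (1)(0.125) + (3)(0.35) + (4)(0.525) = 3.275
E[X²] = (1)²(0.125) + (3)²(0.35) + (4)²(0.525) = 11.675
Var(X) = E[X²] − (E[X])² = 11.675 − (3.275)² = 0.949375
σ(X) = √0.949375 ≈ 0.974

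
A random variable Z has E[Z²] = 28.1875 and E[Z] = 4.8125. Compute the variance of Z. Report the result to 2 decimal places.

Var(Z) = 28.1875 − (4.8125)² = 5.02734375

5.03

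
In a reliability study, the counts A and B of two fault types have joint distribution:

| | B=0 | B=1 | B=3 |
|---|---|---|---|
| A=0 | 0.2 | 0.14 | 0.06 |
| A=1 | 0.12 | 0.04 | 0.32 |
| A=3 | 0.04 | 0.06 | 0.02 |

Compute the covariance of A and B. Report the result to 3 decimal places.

E[A] = 0.84,  E[B] = 1.44
E[AB] = 1.36
cov(A,B) = E[AB] − E[A]E[B] = 1.36 − (0.84)(1.44) = 0.1504

0.150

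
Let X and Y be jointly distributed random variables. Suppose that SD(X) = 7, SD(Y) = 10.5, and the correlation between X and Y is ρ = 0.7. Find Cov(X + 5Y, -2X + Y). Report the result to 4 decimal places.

V(X) = (7)² = 49;  V(Y) = (10.5)² = 110.25
Cov(X,Y) = ρ·SD(X)·SD(Y) = 0.7·7·10.5 = 51.45
Cov(X + 5Y, -2X + Y) = (1)(-2)V(X) + (5)(1)V(Y) + [(1)(1) + (5)(-2)]Cov(X,Y)
= -2·49 + 5·110.25 + -9·51.45 = -9.8

-9.8000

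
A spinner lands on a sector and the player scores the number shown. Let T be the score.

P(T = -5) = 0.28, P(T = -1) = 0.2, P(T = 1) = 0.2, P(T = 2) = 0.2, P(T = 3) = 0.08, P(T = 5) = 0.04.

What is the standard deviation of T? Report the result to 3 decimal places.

3.099

E[T] = (-5)(0.28) + (-1)(0.2) + (1)(0.2) + (2)(0.2) + (3)(0.08) + (5)(0.04) = -0.56
E[T²] = (-5)²(0.28) + (-1)²(0.2) + (1)²(0.2) + (2)²(0.2) + (3)²(0.08) + (5)²(0.04) = 9.92
Var(T) = E[T²] − (E[T])² = 9.92 − (-0.56)² = 9.6064
SD(T) = √9.6064 ≈ 3.099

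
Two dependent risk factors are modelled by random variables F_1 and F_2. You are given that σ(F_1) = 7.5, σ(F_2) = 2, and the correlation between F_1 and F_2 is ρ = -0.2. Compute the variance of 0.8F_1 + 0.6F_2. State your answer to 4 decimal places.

V(F_1) = (7.5)² = 56.25;  V(F_2) = (2)² = 4
Cov(F_1,F_2) = ρ·σ(F_1)·σ(F_2) = -0.2·7.5·2 = -3
V(0.8F_1 + 0.6F_2) = (0.8)²·V(F_1) + (0.6)²·V(F_2) + 2·(0.8)·(0.6)·Cov(F_1,F_2)
= 0.64·56.25 + 0.36·4 + 0.96·-3 = 34.56

34.5600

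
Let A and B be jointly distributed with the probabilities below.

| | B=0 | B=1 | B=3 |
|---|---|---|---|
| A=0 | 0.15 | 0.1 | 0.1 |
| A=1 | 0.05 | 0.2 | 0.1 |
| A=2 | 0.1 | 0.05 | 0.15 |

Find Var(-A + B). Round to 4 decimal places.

E[A] = 0.95,  E[B] = 1.4,  E[AB] = 1.5
Var(A) = 1.55 − (0.95)² = 0.6475;  Var(B) = 3.5 − (1.4)² = 1.54
Cov(A,B) = 1.5 − (0.95)(1.4) = 0.17
Var(-A + B) = (-1)²·0.6475 + (1)²·1.54 + 2·(-1)·(1)·0.17 = 1.8475

1.8475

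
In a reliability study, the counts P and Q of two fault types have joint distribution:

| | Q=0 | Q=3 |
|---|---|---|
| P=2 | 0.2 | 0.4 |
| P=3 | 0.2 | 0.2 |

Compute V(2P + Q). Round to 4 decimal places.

2.6400

E[P] = 2.4,  E[Q] = 1.8,  E[PQ] = 4.2
V(P) = 6 − (2.4)² = 0.24;  V(Q) = 5.4 − (1.8)² = 2.16
Cov(P,Q) = 4.2 − (2.4)(1.8) = -0.12
V(2P + Q) = (2)²·0.24 + (1)²·2.16 + 2·(2)·(1)·-0.12 = 2.64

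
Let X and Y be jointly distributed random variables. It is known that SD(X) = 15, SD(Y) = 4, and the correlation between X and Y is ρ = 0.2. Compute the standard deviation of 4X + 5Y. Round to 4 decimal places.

66.9328

Var(X) = (15)² = 225;  Var(Y) = (4)² = 16
Cov(X,Y) = ρ·SD(X)·SD(Y) = 0.2·15·4 = 12
Var(4X + 5Y) = (4)²·Var(X) + (5)²·Var(Y) + 2·(4)·(5)·Cov(X,Y)
= 16·225 + 25·16 + 40·12 = 4480
SD(4X + 5Y) = √4480 ≈ 66.9328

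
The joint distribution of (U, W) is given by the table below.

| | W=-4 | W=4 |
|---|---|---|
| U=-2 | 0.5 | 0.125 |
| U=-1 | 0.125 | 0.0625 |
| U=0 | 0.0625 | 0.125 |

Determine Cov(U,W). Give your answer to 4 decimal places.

1.0938

E[U] = -1.4375,  E[W] = -1.5
E[UW] = 3.25
Cov(U,W) = E[UW] − E[U]E[W] = 3.25 − (-1.4375)(-1.5) = 1.09375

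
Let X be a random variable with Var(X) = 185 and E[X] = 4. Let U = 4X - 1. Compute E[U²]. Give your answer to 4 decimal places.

3185.0000

E[4X - 1] = 4·4 − 1 = 15
Var(4X - 1) = (4)²·185 = 2960
E[U²] = Var(U) + (E[U])² = 2960 + (15)² = 3185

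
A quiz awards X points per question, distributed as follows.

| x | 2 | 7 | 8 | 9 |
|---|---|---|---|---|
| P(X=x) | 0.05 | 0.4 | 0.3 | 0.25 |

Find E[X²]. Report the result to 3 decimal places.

E[X²] = (2)²(0.05) + (7)²(0.4) + (8)²(0.3) + (9)²(0.25) = 59.25

59.250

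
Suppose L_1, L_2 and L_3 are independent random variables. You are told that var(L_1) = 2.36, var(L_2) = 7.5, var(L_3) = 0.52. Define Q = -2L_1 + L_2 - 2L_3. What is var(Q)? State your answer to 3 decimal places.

19.020

By independence, var(Q) = (-2)²var(L_1) + (1)²var(L_2) + (-2)²var(L_3)
= (-2)²·2.36 + (1)²·7.5 + (-2)²·0.52 = 19.02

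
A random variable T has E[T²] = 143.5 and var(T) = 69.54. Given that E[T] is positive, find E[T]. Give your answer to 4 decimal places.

8.6000

(E[T])² = E[T²] − var(T) = 143.5 − 69.54 = 73.96
E[T] = √73.96 = 8.6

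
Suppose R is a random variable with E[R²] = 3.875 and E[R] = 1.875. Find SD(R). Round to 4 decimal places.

0.5995

var(R) = 3.875 − (1.875)² = 0.359375
SD(R) = √0.359375 ≈ 0.5995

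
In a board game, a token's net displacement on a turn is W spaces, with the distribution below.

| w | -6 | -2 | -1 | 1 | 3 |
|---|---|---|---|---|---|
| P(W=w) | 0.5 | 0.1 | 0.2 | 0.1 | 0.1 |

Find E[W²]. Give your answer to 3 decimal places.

E[W²] = (-6)²(0.5) + (-2)²(0.1) + (-1)²(0.2) + (1)²(0.1) + (3)²(0.1) = 19.6

19.600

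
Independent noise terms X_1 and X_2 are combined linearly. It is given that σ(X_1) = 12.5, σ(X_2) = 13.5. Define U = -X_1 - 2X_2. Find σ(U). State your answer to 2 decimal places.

V(X_1) = 156.25, V(X_2) = 182.25
By independence, V(U) = (-1)²V(X_1) + (-2)²V(X_2)
= (-1)²·156.25 + (-2)²·182.25 = 885.25
σ(U) = √885.25 ≈ 29.75

29.75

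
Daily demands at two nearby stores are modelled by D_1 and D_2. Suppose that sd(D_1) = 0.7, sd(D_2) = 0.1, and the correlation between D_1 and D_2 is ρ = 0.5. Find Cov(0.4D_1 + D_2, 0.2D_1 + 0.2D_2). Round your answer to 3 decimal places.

0.051

V(D_1) = (0.7)² = 0.49;  V(D_2) = (0.1)² = 0.01
Cov(D_1,D_2) = ρ·sd(D_1)·sd(D_2) = 0.5·0.7·0.1 = 0.035
Cov(0.4D_1 + D_2, 0.2D_1 + 0.2D_2) = (0.4)(0.2)V(D_1) + (1)(0.2)V(D_2) + [(0.4)(0.2) + (1)(0.2)]Cov(D_1,D_2)
= 0.08·0.49 + 0.2·0.01 + 0.28·0.035 = 0.051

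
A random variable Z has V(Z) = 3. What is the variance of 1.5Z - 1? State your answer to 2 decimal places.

V(1.5Z - 1) = (1.5)²·V(Z) = 2.25·3 = 6.75

6.75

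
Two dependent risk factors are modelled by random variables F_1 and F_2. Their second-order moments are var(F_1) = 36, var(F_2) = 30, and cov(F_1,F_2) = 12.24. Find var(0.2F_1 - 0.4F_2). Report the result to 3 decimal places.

4.282

var(0.2F_1 - 0.4F_2) = (0.2)²·var(F_1) + (-0.4)²·var(F_2) + 2·(0.2)·(-0.4)·cov(F_1,F_2)
= 0.04·36 + 0.16·30 + -0.16·12.24 = 4.2816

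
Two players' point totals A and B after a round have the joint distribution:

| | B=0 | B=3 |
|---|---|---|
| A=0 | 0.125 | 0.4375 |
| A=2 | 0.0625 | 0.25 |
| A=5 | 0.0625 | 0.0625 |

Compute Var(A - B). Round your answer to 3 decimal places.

E[A] = 1.25,  E[B] = 2.25,  E[AB] = 2.4375
Var(A) = 4.375 − (1.25)² = 2.8125;  Var(B) = 6.75 − (2.25)² = 1.6875
cov(A,B) = 2.4375 − (1.25)(2.25) = -0.375
Var(A - B) = (1)²·2.8125 + (-1)²·1.6875 + 2·(1)·(-1)·-0.375 = 5.25

5.250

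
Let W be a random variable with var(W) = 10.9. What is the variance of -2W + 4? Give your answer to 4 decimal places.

43.6000

var(-2W + 4) = (-2)²·var(W) = 4·10.9 = 43.6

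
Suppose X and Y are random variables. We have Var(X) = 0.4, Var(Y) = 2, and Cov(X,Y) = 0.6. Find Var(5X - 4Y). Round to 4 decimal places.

18.0000

Var(5X - 4Y) = (5)²·Var(X) + (-4)²·Var(Y) + 2·(5)·(-4)·Cov(X,Y)
= 25·0.4 + 16·2 + -40·0.6 = 18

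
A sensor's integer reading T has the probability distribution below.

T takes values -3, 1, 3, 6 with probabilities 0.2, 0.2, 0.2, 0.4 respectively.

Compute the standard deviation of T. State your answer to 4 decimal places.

3.3823

E[T] = (-3)(0.2) + (1)(0.2) + (3)(0.2) + (6)(0.4) = 2.6
E[T²] = (-3)²(0.2) + (1)²(0.2) + (3)²(0.2) + (6)²(0.4) = 18.2
var(T) = E[T²] − (E[T])² = 18.2 − (2.6)² = 11.44
SD(T) = √11.44 ≈ 3.3823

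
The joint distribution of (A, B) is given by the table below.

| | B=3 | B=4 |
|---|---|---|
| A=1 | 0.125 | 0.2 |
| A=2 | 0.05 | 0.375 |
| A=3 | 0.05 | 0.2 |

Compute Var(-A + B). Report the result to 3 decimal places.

E[A] = 1.925,  E[B] = 3.775,  E[AB] = 7.325
Var(A) = 4.275 − (1.925)² = 0.569375;  Var(B) = 14.425 − (3.775)² = 0.174375
Cov(A,B) = 7.325 − (1.925)(3.775) = 0.058125
Var(-A + B) = (-1)²·0.569375 + (1)²·0.174375 + 2·(-1)·(1)·0.058125 = 0.6275

0.628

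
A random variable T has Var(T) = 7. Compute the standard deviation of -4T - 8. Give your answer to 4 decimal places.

10.5830

Var(-4T - 8) = (-4)²·7 = 112
sd(-4T - 8) = √112 ≈ 10.5830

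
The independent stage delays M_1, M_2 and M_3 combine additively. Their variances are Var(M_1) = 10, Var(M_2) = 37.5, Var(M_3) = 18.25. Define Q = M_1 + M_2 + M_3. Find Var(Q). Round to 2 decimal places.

By independence, Var(Q) = (1)²Var(M_1) + (1)²Var(M_2) + (1)²Var(M_3)
= (1)²·10 + (1)²·37.5 + (1)²·18.25 = 65.75

65.75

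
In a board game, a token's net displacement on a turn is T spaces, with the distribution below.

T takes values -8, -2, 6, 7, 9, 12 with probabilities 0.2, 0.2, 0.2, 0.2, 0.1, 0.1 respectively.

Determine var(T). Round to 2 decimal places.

45.81

E[T] = (-8)(0.2) + (-2)(0.2) + (6)(0.2) + (7)(0.2) + (9)(0.1) + (12)(0.1) = 2.7
E[T²] = (-8)²(0.2) + (-2)²(0.2) + (6)²(0.2) + (7)²(0.2) + (9)²(0.1) + (12)²(0.1) = 53.1
var(T) = E[T²] − (E[T])² = 53.1 − (2.7)² = 45.81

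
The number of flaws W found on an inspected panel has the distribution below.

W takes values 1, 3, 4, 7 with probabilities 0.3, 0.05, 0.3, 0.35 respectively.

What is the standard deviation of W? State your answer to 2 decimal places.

2.43

E[W] = (1)(0.3) + (3)(0.05) + (4)(0.3) + (7)(0.35) = 4.1
E[W²] = (1)²(0.3) + (3)²(0.05) + (4)²(0.3) + (7)²(0.35) = 22.7
var(W) = E[W²] − (E[W])² = 22.7 − (4.1)² = 5.89
sd(W) = √5.89 ≈ 2.43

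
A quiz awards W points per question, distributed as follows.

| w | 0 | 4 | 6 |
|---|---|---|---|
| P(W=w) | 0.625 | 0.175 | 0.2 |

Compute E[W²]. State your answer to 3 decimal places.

10.000

E[W²] = (0)²(0.625) + (4)²(0.175) + (6)²(0.2) = 10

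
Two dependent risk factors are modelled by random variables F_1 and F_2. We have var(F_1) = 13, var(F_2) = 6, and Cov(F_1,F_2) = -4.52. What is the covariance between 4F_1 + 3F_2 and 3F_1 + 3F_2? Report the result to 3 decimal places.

115.080

Cov(4F_1 + 3F_2, 3F_1 + 3F_2) = (4)(3)var(F_1) + (3)(3)var(F_2) + [(4)(3) + (3)(3)]Cov(F_1,F_2)
= 12·13 + 9·6 + 21·-4.52 = 115.08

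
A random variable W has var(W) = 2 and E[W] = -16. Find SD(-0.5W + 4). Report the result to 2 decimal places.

0.71

var(-0.5W + 4) = (-0.5)²·2 = 0.5
SD(-0.5W + 4) = √0.5 ≈ 0.71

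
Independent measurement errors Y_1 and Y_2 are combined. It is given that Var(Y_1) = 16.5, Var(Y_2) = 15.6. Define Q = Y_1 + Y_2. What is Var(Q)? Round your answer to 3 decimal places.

By independence, Var(Q) = (1)²Var(Y_1) + (1)²Var(Y_2)
= (1)²·16.5 + (1)²·15.6 = 32.1

32.100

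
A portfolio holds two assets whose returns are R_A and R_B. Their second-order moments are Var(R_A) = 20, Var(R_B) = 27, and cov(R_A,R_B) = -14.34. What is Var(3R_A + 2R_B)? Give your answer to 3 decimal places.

115.920

Var(3R_A + 2R_B) = (3)²·Var(R_A) + (2)²·Var(R_B) + 2·(3)·(2)·cov(R_A,R_B)
= 9·20 + 4·27 + 12·-14.34 = 115.92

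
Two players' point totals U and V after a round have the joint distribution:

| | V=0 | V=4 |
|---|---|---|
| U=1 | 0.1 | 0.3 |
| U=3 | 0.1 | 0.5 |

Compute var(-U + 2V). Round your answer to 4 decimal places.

10.5600

E[U] = 2.2,  E[V] = 3.2,  E[UV] = 7.2
var(U) = 5.8 − (2.2)² = 0.96;  var(V) = 12.8 − (3.2)² = 2.56
cov(U,V) = 7.2 − (2.2)(3.2) = 0.16
var(-U + 2V) = (-1)²·0.96 + (2)²·2.56 + 2·(-1)·(2)·0.16 = 10.56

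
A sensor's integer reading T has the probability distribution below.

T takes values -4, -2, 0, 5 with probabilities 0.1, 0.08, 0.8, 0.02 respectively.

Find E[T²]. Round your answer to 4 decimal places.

2.4200

E[T²] = (-4)²(0.1) + (-2)²(0.08) + (0)²(0.8) + (5)²(0.02) = 2.42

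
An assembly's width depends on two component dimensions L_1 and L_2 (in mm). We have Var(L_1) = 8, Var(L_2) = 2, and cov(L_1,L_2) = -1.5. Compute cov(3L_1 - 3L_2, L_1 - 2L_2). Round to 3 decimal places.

49.500

cov(3L_1 - 3L_2, L_1 - 2L_2) = (3)(1)Var(L_1) + (-3)(-2)Var(L_2) + [(3)(-2) + (-3)(1)]cov(L_1,L_2)
= 3·8 + 6·2 + -9·-1.5 = 49.5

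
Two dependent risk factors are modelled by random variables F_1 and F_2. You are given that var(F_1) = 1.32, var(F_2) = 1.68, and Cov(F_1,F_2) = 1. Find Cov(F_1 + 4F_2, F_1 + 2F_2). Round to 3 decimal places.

20.760

Cov(F_1 + 4F_2, F_1 + 2F_2) = (1)(1)var(F_1) + (4)(2)var(F_2) + [(1)(2) + (4)(1)]Cov(F_1,F_2)
= 1·1.32 + 8·1.68 + 6·1 = 20.76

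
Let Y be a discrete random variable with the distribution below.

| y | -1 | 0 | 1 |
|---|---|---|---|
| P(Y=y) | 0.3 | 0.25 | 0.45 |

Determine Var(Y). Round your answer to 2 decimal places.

0.73

E[Y] = (-1)(0.3) + (0)(0.25) + (1)(0.45) = 0.15
E[Y²] = (-1)²(0.3) + (0)²(0.25) + (1)²(0.45) = 0.75
Var(Y) = E[Y²] − (E[Y])² = 0.75 − (0.15)² = 0.7275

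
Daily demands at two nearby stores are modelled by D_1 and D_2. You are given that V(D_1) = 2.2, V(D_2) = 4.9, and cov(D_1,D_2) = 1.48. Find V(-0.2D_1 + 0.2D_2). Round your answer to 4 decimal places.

V(-0.2D_1 + 0.2D_2) = (-0.2)²·V(D_1) + (0.2)²·V(D_2) + 2·(-0.2)·(0.2)·cov(D_1,D_2)
= 0.04·2.2 + 0.04·4.9 + -0.08·1.48 = 0.1656

0.1656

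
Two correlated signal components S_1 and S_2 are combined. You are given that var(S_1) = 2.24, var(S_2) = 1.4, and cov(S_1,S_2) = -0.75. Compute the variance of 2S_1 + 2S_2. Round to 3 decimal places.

8.560

var(2S_1 + 2S_2) = (2)²·var(S_1) + (2)²·var(S_2) + 2·(2)·(2)·cov(S_1,S_2)
= 4·2.24 + 4·1.4 + 8·-0.75 = 8.56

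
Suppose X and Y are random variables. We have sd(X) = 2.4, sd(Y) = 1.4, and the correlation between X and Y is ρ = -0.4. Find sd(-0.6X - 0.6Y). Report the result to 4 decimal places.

V(X) = (2.4)² = 5.76;  V(Y) = (1.4)² = 1.96
Cov(X,Y) = ρ·sd(X)·sd(Y) = -0.4·2.4·1.4 = -1.344
V(-0.6X - 0.6Y) = (-0.6)²·V(X) + (-0.6)²·V(Y) + 2·(-0.6)·(-0.6)·Cov(X,Y)
= 0.36·5.76 + 0.36·1.96 + 0.72·-1.344 = 1.81152
sd(-0.6X - 0.6Y) = √1.81152 ≈ 1.3459

1.3459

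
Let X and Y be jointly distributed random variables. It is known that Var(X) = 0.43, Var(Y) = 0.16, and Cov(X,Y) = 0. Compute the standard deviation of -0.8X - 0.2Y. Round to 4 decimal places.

Var(-0.8X - 0.2Y) = (-0.8)²·Var(X) + (-0.2)²·Var(Y) + 2·(-0.8)·(-0.2)·Cov(X,Y)
= 0.64·0.43 + 0.04·0.16 + 0.32·0 = 0.2816
SD(-0.8X - 0.2Y) = √0.2816 ≈ 0.5307

0.5307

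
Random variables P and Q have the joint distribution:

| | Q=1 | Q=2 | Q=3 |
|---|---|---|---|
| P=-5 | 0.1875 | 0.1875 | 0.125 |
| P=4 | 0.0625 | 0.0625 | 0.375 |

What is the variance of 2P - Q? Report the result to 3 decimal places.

E[P] = -0.5,  E[Q] = 2.25,  E[PQ] = 0.5625
Var(P) = 20.5 − (-0.5)² = 20.25;  Var(Q) = 5.75 − (2.25)² = 0.6875
cov(P,Q) = 0.5625 − (-0.5)(2.25) = 1.6875
Var(2P - Q) = (2)²·20.25 + (-1)²·0.6875 + 2·(2)·(-1)·1.6875 = 74.9375

74.938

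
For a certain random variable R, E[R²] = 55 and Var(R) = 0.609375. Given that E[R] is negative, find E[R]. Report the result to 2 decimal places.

(E[R])² = E[R²] − Var(R) = 55 − 0.609375 = 54.390625
E[R] = −√54.390625 = -7.375

-7.38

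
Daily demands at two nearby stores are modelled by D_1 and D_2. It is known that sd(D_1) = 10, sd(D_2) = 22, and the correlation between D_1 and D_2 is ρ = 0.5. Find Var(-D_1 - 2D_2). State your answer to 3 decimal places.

2476.000

Var(D_1) = (10)² = 100;  Var(D_2) = (22)² = 484
Cov(D_1,D_2) = ρ·sd(D_1)·sd(D_2) = 0.5·10·22 = 110
Var(-D_1 - 2D_2) = (-1)²·Var(D_1) + (-2)²·Var(D_2) + 2·(-1)·(-2)·Cov(D_1,D_2)
= 1·100 + 4·484 + 4·110 = 2476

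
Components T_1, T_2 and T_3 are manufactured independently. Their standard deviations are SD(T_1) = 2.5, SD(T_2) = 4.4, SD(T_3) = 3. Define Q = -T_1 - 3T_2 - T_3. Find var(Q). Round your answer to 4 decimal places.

var(T_1) = 6.25, var(T_2) = 19.36, var(T_3) = 9
By independence, var(Q) = (-1)²var(T_1) + (-3)²var(T_2) + (-1)²var(T_3)
= (-1)²·6.25 + (-3)²·19.36 + (-1)²·9 = 189.49

189.4900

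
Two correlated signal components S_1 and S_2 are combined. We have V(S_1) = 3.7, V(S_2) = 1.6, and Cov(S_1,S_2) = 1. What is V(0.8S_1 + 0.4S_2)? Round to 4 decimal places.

3.2640

V(0.8S_1 + 0.4S_2) = (0.8)²·V(S_1) + (0.4)²·V(S_2) + 2·(0.8)·(0.4)·Cov(S_1,S_2)
= 0.64·3.7 + 0.16·1.6 + 0.64·1 = 3.264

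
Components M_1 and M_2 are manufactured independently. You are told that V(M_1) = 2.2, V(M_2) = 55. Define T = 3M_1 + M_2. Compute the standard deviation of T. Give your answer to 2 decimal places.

8.65

By independence, V(T) = (3)²V(M_1) + (1)²V(M_2)
= (3)²·2.2 + (1)²·55 = 74.8
SD(T) = √74.8 ≈ 8.65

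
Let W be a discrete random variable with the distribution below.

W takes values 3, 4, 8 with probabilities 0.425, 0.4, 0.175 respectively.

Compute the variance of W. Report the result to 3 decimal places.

E[W] = (3)(0.425) + (4)(0.4) + (8)(0.175) = 4.275
E[W²] = (3)²(0.425) + (4)²(0.4) + (8)²(0.175) = 21.425
V(W) = E[W²] − (E[W])² = 21.425 − (4.275)² = 3.149375

3.149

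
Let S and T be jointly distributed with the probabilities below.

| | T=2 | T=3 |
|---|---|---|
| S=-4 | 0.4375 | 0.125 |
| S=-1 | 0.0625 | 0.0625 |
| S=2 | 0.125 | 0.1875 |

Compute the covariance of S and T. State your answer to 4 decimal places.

0.4688

E[S] = -1.75,  E[T] = 2.375
E[ST] = -3.6875
Cov(S,T) = E[ST] − E[S]E[T] = -3.6875 − (-1.75)(2.375) = 0.46875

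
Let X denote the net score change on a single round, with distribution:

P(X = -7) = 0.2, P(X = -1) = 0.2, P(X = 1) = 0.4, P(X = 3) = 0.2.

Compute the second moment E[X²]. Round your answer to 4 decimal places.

12.2000

E[X²] = (-7)²(0.2) + (-1)²(0.2) + (1)²(0.4) + (3)²(0.2) = 12.2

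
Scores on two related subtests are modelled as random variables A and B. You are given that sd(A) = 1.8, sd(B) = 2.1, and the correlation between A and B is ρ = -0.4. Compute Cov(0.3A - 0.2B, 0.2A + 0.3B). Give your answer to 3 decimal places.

Var(A) = (1.8)² = 3.24;  Var(B) = (2.1)² = 4.41
Cov(A,B) = ρ·sd(A)·sd(B) = -0.4·1.8·2.1 = -1.512
Cov(0.3A - 0.2B, 0.2A + 0.3B) = (0.3)(0.2)Var(A) + (-0.2)(0.3)Var(B) + [(0.3)(0.3) + (-0.2)(0.2)]Cov(A,B)
= 0.06·3.24 + -0.06·4.41 + 0.05·-1.512 = -0.1458

-0.146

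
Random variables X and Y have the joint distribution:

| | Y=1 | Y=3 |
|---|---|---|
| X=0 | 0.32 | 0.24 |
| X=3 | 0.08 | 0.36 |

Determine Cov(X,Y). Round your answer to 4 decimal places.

E[X] = 1.32,  E[Y] = 2.2
E[XY] = 3.48
Cov(X,Y) = E[XY] − E[X]E[Y] = 3.48 − (1.32)(2.2) = 0.576

0.5760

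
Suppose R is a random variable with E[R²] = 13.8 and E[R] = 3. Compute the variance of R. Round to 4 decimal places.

4.8000

V(R) = 13.8 − (3)² = 4.8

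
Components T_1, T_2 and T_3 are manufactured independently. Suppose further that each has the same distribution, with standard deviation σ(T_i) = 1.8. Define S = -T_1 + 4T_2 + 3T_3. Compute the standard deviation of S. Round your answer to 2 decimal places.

9.18

V(T_i) = (1.8)² = 3.24
By independence, V(S) = (-1)²V(T_1) + (4)²V(T_2) + (3)²V(T_3)
= (-1)²·3.24 + (4)²·3.24 + (3)²·3.24 = 84.24
σ(S) = √84.24 ≈ 9.18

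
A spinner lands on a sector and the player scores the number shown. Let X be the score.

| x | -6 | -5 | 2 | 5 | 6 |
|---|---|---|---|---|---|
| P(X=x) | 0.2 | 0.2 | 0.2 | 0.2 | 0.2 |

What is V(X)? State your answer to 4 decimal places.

25.0400

E[X] = (-6)(0.2) + (-5)(0.2) + (2)(0.2) + (5)(0.2) + (6)(0.2) = 0.4
E[X²] = (-6)²(0.2) + (-5)²(0.2) + (2)²(0.2) + (5)²(0.2) + (6)²(0.2) = 25.2
V(X) = E[X²] − (E[X])² = 25.2 − (0.4)² = 25.04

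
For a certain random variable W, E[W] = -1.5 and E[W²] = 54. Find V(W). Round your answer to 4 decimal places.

V(W) = 54 − (-1.5)² = 51.75

51.7500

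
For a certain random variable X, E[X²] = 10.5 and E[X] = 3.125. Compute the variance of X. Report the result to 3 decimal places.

var(X) = 10.5 − (3.125)² = 0.734375

0.734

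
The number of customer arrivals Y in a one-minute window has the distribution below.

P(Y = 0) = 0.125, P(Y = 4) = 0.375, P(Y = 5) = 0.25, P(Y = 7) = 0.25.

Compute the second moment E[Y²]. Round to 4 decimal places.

24.5000

E[Y²] = (0)²(0.125) + (4)²(0.375) + (5)²(0.25) + (7)²(0.25) = 24.5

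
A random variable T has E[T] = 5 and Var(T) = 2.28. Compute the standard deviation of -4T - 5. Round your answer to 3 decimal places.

6.040

Var(-4T - 5) = (-4)²·2.28 = 36.48
SD(-4T - 5) = √36.48 ≈ 6.040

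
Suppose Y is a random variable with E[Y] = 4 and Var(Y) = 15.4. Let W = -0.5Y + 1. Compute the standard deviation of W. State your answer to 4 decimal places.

1.9621

Var(-0.5Y + 1) = (-0.5)²·15.4 = 3.85
SD(W) = √3.85 ≈ 1.9621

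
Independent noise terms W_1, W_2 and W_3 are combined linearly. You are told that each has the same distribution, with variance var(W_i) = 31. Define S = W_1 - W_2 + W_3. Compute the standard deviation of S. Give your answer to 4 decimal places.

9.6437

By independence, var(S) = (1)²var(W_1) + (-1)²var(W_2) + (1)²var(W_3)
= (1)²·31 + (-1)²·31 + (1)²·31 = 93
SD(S) = √93 ≈ 9.6437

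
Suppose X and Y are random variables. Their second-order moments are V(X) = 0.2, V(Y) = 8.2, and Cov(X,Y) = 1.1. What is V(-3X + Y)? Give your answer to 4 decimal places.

V(-3X + Y) = (-3)²·V(X) + (1)²·V(Y) + 2·(-3)·(1)·Cov(X,Y)
= 9·0.2 + 1·8.2 + -6·1.1 = 3.4

3.4000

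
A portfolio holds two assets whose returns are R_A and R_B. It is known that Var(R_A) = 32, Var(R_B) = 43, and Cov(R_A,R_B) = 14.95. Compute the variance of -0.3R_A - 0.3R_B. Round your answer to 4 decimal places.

9.4410

Var(-0.3R_A - 0.3R_B) = (-0.3)²·Var(R_A) + (-0.3)²·Var(R_B) + 2·(-0.3)·(-0.3)·Cov(R_A,R_B)
= 0.09·32 + 0.09·43 + 0.18·14.95 = 9.441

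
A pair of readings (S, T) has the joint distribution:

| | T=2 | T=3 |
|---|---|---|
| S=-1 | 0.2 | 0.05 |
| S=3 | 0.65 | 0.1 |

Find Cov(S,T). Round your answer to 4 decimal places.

-0.0500

E[S] = 2,  E[T] = 2.15
E[ST] = 4.25
Cov(S,T) = E[ST] − E[S]E[T] = 4.25 − (2)(2.15) = -0.05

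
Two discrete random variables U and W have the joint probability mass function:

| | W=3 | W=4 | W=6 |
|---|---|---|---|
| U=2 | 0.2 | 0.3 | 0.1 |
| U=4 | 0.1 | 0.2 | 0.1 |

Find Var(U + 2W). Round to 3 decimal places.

E[U] = 2.8,  E[W] = 4.1,  E[UW] = 11.6
Var(U) = 8.8 − (2.8)² = 0.96;  Var(W) = 17.9 − (4.1)² = 1.09
cov(U,W) = 11.6 − (2.8)(4.1) = 0.12
Var(U + 2W) = (1)²·0.96 + (2)²·1.09 + 2·(1)·(2)·0.12 = 5.8

5.800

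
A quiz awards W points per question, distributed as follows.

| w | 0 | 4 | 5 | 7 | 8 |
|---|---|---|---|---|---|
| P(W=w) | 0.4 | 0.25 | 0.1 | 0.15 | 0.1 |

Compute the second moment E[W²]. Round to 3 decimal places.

20.250

E[W²] = (0)²(0.4) + (4)²(0.25) + (5)²(0.1) + (7)²(0.15) + (8)²(0.1) = 20.25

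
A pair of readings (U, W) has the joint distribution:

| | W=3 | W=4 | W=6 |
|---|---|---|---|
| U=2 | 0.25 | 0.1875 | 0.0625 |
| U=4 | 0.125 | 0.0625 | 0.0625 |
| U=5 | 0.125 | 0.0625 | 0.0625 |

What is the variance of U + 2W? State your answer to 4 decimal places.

7.2500

E[U] = 3.25,  E[W] = 3.875,  E[UW] = 12.75
var(U) = 12.25 − (3.25)² = 1.6875;  var(W) = 16.25 − (3.875)² = 1.234375
Cov(U,W) = 12.75 − (3.25)(3.875) = 0.15625
var(U + 2W) = (1)²·1.6875 + (2)²·1.234375 + 2·(1)·(2)·0.15625 = 7.25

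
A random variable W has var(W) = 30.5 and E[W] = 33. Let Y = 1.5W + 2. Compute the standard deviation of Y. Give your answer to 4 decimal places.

8.2840

var(1.5W + 2) = (1.5)²·30.5 = 68.625
SD(Y) = √68.625 ≈ 8.2840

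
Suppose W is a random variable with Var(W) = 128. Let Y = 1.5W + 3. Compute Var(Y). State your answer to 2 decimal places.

288.00

Var(1.5W + 3) = (1.5)²·Var(W) = 2.25·128 = 288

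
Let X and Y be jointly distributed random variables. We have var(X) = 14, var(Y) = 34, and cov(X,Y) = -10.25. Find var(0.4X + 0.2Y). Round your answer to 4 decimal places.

1.9600

var(0.4X + 0.2Y) = (0.4)²·var(X) + (0.2)²·var(Y) + 2·(0.4)·(0.2)·cov(X,Y)
= 0.16·14 + 0.04·34 + 0.16·-10.25 = 1.96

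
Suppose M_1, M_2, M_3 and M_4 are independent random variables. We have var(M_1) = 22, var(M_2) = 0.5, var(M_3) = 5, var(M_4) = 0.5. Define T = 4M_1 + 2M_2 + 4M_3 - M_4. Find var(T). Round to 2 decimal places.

434.50

By independence, var(T) = (4)²var(M_1) + (2)²var(M_2) + (4)²var(M_3) + (-1)²var(M_4)
= (4)²·22 + (2)²·0.5 + (4)²·5 + (-1)²·0.5 = 434.5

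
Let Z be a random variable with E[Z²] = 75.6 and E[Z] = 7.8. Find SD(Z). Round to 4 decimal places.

var(Z) = 75.6 − (7.8)² = 14.76
SD(Z) = √14.76 ≈ 3.8419

3.8419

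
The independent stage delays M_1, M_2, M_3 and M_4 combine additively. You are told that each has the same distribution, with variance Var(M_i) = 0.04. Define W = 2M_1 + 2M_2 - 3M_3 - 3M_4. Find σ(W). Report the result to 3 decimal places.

By independence, Var(W) = (2)²Var(M_1) + (2)²Var(M_2) + (-3)²Var(M_3) + (-3)²Var(M_4)
= (2)²·0.04 + (2)²·0.04 + (-3)²·0.04 + (-3)²·0.04 = 1.04
σ(W) = √1.04 ≈ 1.020

1.020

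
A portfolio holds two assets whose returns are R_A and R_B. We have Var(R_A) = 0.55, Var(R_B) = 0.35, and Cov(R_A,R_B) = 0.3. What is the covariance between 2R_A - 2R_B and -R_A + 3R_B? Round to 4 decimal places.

Cov(2R_A - 2R_B, -R_A + 3R_B) = (2)(-1)Var(R_A) + (-2)(3)Var(R_B) + [(2)(3) + (-2)(-1)]Cov(R_A,R_B)
= -2·0.55 + -6·0.35 + 8·0.3 = -0.8

-0.8000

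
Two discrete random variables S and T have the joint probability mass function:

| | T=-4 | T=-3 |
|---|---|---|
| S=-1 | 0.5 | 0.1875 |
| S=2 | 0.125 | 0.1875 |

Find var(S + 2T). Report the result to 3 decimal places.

3.715

E[S] = -0.0625,  E[T] = -3.625,  E[ST] = 0.4375
var(S) = 1.9375 − (-0.0625)² = 1.93359375;  var(T) = 13.375 − (-3.625)² = 0.234375
Cov(S,T) = 0.4375 − (-0.0625)(-3.625) = 0.2109375
var(S + 2T) = (1)²·1.93359375 + (2)²·0.234375 + 2·(1)·(2)·0.2109375 = 3.71484375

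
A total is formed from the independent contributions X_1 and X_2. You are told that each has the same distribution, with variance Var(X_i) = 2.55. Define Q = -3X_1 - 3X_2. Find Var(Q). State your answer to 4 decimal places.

45.9000

By independence, Var(Q) = (-3)²Var(X_1) + (-3)²Var(X_2)
= (-3)²·2.55 + (-3)²·2.55 = 45.9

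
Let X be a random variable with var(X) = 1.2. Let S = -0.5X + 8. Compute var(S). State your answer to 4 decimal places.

0.3000

var(-0.5X + 8) = (-0.5)²·var(X) = 0.25·1.2 = 0.3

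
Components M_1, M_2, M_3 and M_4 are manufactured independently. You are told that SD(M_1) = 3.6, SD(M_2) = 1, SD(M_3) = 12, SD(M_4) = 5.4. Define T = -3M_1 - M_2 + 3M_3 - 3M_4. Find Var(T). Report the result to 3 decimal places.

1676.080

Var(M_1) = 12.96, Var(M_2) = 1, Var(M_3) = 144, Var(M_4) = 29.16
By independence, Var(T) = (-3)²Var(M_1) + (-1)²Var(M_2) + (3)²Var(M_3) + (-3)²Var(M_4)
= (-3)²·12.96 + (-1)²·1 + (3)²·144 + (-3)²·29.16 = 1676.08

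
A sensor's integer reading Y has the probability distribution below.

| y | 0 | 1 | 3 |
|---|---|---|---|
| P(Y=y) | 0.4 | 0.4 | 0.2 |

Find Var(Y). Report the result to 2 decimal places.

E[Y] = (0)(0.4) + (1)(0.4) + (3)(0.2) = 1
E[Y²] = (0)²(0.4) + (1)²(0.4) + (3)²(0.2) = 2.2
Var(Y) = E[Y²] − (E[Y])² = 2.2 − (1)² = 1.2

1.20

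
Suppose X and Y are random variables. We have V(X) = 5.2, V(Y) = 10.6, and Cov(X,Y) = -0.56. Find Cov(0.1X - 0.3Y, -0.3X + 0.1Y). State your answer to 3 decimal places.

Cov(0.1X - 0.3Y, -0.3X + 0.1Y) = (0.1)(-0.3)V(X) + (-0.3)(0.1)V(Y) + [(0.1)(0.1) + (-0.3)(-0.3)]Cov(X,Y)
= -0.03·5.2 + -0.03·10.6 + 0.1·-0.56 = -0.53

-0.530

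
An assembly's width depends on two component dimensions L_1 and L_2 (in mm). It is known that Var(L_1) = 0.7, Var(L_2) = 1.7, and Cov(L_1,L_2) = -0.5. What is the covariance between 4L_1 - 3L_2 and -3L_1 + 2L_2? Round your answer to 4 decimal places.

-27.1000

Cov(4L_1 - 3L_2, -3L_1 + 2L_2) = (4)(-3)Var(L_1) + (-3)(2)Var(L_2) + [(4)(2) + (-3)(-3)]Cov(L_1,L_2)
= -12·0.7 + -6·1.7 + 17·-0.5 = -27.1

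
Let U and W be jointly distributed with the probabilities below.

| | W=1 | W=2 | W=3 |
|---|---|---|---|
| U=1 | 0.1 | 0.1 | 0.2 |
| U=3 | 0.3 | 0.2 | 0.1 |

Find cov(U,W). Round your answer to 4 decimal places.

-0.2800

E[U] = 2.2,  E[W] = 1.9
E[UW] = 3.9
cov(U,W) = E[UW] − E[U]E[W] = 3.9 − (2.2)(1.9) = -0.28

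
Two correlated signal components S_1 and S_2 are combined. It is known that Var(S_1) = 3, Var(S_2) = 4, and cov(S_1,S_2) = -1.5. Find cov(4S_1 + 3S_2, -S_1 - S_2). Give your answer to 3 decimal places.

-13.500

cov(4S_1 + 3S_2, -S_1 - S_2) = (4)(-1)Var(S_1) + (3)(-1)Var(S_2) + [(4)(-1) + (3)(-1)]cov(S_1,S_2)
= -4·3 + -3·4 + -7·-1.5 = -13.5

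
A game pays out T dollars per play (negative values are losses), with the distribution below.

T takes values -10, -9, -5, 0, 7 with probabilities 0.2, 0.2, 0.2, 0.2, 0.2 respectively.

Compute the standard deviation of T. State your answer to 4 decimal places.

E[T] = (-10)(0.2) + (-9)(0.2) + (-5)(0.2) + (0)(0.2) + (7)(0.2) = -3.4
E[T²] = (-10)²(0.2) + (-9)²(0.2) + (-5)²(0.2) + (0)²(0.2) + (7)²(0.2) = 51
Var(T) = E[T²] − (E[T])² = 51 − (-3.4)² = 39.44
σ(T) = √39.44 ≈ 6.2801

6.2801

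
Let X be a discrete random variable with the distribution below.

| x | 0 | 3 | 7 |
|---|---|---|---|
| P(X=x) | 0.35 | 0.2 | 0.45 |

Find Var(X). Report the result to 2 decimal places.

E[X] = (0)(0.35) + (3)(0.2) + (7)(0.45) = 3.75
E[X²] = (0)²(0.35) + (3)²(0.2) + (7)²(0.45) = 23.85
Var(X) = E[X²] − (E[X])² = 23.85 − (3.75)² = 9.7875

9.79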